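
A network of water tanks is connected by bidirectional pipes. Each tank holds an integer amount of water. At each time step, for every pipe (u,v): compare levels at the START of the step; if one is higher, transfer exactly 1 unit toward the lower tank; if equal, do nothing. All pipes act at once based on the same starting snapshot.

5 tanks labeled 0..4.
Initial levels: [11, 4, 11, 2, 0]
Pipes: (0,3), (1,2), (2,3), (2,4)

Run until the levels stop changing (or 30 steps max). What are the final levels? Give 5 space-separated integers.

Step 1: flows [0->3,2->1,2->3,2->4] -> levels [10 5 8 4 1]
Step 2: flows [0->3,2->1,2->3,2->4] -> levels [9 6 5 6 2]
Step 3: flows [0->3,1->2,3->2,2->4] -> levels [8 5 6 6 3]
Step 4: flows [0->3,2->1,2=3,2->4] -> levels [7 6 4 7 4]
Step 5: flows [0=3,1->2,3->2,2=4] -> levels [7 5 6 6 4]
Step 6: flows [0->3,2->1,2=3,2->4] -> levels [6 6 4 7 5]
Step 7: flows [3->0,1->2,3->2,4->2] -> levels [7 5 7 5 4]
Step 8: flows [0->3,2->1,2->3,2->4] -> levels [6 6 4 7 5]
  -> period-2 cycle: step 8 state = step 6 state; never stabilizes
  -> state at step 30: (30-6) mod 2 = 0, same as step 6 -> [6 6 4 7 5]

Answer: 6 6 4 7 5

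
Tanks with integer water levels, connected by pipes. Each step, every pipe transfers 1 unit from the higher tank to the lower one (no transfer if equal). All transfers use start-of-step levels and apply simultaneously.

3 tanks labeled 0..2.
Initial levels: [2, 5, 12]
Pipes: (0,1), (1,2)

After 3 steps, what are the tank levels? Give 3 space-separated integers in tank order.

Step 1: flows [1->0,2->1] -> levels [3 5 11]
Step 2: flows [1->0,2->1] -> levels [4 5 10]
Step 3: flows [1->0,2->1] -> levels [5 5 9]

Answer: 5 5 9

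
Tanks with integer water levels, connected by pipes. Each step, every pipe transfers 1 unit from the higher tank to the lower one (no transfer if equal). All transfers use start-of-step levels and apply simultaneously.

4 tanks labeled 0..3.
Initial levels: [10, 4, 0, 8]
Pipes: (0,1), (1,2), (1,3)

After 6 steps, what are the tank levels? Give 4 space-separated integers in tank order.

Step 1: flows [0->1,1->2,3->1] -> levels [9 5 1 7]
Step 2: flows [0->1,1->2,3->1] -> levels [8 6 2 6]
Step 3: flows [0->1,1->2,1=3] -> levels [7 6 3 6]
Step 4: flows [0->1,1->2,1=3] -> levels [6 6 4 6]
Step 5: flows [0=1,1->2,1=3] -> levels [6 5 5 6]
Step 6: flows [0->1,1=2,3->1] -> levels [5 7 5 5]

Answer: 5 7 5 5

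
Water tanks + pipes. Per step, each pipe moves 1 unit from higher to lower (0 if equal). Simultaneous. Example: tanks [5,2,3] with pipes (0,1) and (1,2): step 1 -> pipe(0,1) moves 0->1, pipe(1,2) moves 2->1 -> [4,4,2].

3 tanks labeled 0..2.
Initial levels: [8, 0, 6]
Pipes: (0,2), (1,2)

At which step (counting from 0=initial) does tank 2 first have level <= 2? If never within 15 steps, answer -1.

Answer: -1

Derivation:
Step 1: flows [0->2,2->1] -> levels [7 1 6]
Step 2: flows [0->2,2->1] -> levels [6 2 6]
Step 3: flows [0=2,2->1] -> levels [6 3 5]
Step 4: flows [0->2,2->1] -> levels [5 4 5]
Step 5: flows [0=2,2->1] -> levels [5 5 4]
Step 6: flows [0->2,1->2] -> levels [4 4 6]
Step 7: flows [2->0,2->1] -> levels [5 5 4]
  -> period-2 cycle (repeats step 5); tank 2 never drops to <=2
Tank 2 never reaches <=2 within 15 steps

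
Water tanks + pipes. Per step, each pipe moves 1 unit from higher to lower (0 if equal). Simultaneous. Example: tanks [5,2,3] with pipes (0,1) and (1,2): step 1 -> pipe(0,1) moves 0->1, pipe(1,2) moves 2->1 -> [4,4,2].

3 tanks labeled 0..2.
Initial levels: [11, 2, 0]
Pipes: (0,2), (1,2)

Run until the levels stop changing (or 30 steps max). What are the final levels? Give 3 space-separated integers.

Step 1: flows [0->2,1->2] -> levels [10 1 2]
Step 2: flows [0->2,2->1] -> levels [9 2 2]
Step 3: flows [0->2,1=2] -> levels [8 2 3]
Step 4: flows [0->2,2->1] -> levels [7 3 3]
Step 5: flows [0->2,1=2] -> levels [6 3 4]
Step 6: flows [0->2,2->1] -> levels [5 4 4]
Step 7: flows [0->2,1=2] -> levels [4 4 5]
Step 8: flows [2->0,2->1] -> levels [5 5 3]
Step 9: flows [0->2,1->2] -> levels [4 4 5]
  -> period-2 cycle: step 9 state = step 7 state; never stabilizes
  -> state at step 30: (30-7) mod 2 = 1, same as step 8 -> [5 5 3]

Answer: 5 5 3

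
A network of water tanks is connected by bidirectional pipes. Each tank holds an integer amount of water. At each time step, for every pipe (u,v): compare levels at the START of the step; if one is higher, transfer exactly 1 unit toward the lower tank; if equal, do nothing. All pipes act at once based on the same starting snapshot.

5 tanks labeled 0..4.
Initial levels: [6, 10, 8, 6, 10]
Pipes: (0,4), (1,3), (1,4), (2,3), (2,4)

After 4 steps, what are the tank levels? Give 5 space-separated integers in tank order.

Step 1: flows [4->0,1->3,1=4,2->3,4->2] -> levels [7 9 8 8 8]
Step 2: flows [4->0,1->3,1->4,2=3,2=4] -> levels [8 7 8 9 8]
Step 3: flows [0=4,3->1,4->1,3->2,2=4] -> levels [8 9 9 7 7]
Step 4: flows [0->4,1->3,1->4,2->3,2->4] -> levels [7 7 7 9 10]

Answer: 7 7 7 9 10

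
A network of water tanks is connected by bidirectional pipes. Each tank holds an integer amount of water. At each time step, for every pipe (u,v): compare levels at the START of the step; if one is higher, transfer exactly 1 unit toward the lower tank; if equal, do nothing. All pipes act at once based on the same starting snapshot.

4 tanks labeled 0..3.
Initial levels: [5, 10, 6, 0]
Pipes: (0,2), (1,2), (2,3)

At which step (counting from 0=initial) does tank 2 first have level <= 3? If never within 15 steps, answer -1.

Step 1: flows [2->0,1->2,2->3] -> levels [6 9 5 1]
Step 2: flows [0->2,1->2,2->3] -> levels [5 8 6 2]
Step 3: flows [2->0,1->2,2->3] -> levels [6 7 5 3]
Step 4: flows [0->2,1->2,2->3] -> levels [5 6 6 4]
Step 5: flows [2->0,1=2,2->3] -> levels [6 6 4 5]
Step 6: flows [0->2,1->2,3->2] -> levels [5 5 7 4]
Step 7: flows [2->0,2->1,2->3] -> levels [6 6 4 5]
  -> period-2 cycle (repeats step 5); tank 2 never drops to <=3
Tank 2 never reaches <=3 within 15 steps

Answer: -1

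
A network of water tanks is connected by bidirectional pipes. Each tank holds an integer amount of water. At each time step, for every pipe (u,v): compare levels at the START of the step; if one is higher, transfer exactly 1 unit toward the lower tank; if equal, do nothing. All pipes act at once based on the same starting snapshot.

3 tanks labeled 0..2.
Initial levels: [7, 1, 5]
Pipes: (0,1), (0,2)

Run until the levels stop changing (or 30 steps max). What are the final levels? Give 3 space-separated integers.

Answer: 5 4 4

Derivation:
Step 1: flows [0->1,0->2] -> levels [5 2 6]
Step 2: flows [0->1,2->0] -> levels [5 3 5]
Step 3: flows [0->1,0=2] -> levels [4 4 5]
Step 4: flows [0=1,2->0] -> levels [5 4 4]
Step 5: flows [0->1,0->2] -> levels [3 5 5]
Step 6: flows [1->0,2->0] -> levels [5 4 4]
  -> period-2 cycle: step 6 state = step 4 state; never stabilizes
  -> state at step 30: (30-4) mod 2 = 0, same as step 4 -> [5 4 4]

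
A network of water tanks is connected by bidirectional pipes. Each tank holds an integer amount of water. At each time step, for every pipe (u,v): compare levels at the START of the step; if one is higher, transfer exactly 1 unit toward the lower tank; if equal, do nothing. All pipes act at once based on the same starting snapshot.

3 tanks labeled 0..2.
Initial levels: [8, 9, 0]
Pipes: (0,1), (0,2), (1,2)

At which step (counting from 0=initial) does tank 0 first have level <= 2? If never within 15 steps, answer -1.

Answer: -1

Derivation:
Step 1: flows [1->0,0->2,1->2] -> levels [8 7 2]
Step 2: flows [0->1,0->2,1->2] -> levels [6 7 4]
Step 3: flows [1->0,0->2,1->2] -> levels [6 5 6]
Step 4: flows [0->1,0=2,2->1] -> levels [5 7 5]
Step 5: flows [1->0,0=2,1->2] -> levels [6 5 6]
  -> period-2 cycle (repeats step 3); tank 0 never drops to <=2
Tank 0 never reaches <=2 within 15 steps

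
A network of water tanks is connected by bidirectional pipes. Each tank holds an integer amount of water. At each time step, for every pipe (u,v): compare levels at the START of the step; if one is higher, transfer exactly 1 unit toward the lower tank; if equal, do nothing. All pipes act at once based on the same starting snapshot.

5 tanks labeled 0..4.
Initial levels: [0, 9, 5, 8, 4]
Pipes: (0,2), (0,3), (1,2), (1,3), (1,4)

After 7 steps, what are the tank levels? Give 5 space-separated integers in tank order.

Step 1: flows [2->0,3->0,1->2,1->3,1->4] -> levels [2 6 5 8 5]
Step 2: flows [2->0,3->0,1->2,3->1,1->4] -> levels [4 5 5 6 6]
Step 3: flows [2->0,3->0,1=2,3->1,4->1] -> levels [6 7 4 4 5]
Step 4: flows [0->2,0->3,1->2,1->3,1->4] -> levels [4 4 6 6 6]
Step 5: flows [2->0,3->0,2->1,3->1,4->1] -> levels [6 7 4 4 5]
  -> period-2 cycle: step 5 state = step 3 state
  -> state at step 7: (7-3) mod 2 = 0, same as step 3 -> [6 7 4 4 5]

Answer: 6 7 4 4 5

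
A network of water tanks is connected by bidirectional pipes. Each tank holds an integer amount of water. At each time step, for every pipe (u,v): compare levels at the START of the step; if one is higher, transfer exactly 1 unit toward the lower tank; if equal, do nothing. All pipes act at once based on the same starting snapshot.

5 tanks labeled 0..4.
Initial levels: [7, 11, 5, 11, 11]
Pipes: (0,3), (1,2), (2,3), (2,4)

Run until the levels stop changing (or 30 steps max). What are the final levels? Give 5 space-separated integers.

Answer: 9 9 11 7 9

Derivation:
Step 1: flows [3->0,1->2,3->2,4->2] -> levels [8 10 8 9 10]
Step 2: flows [3->0,1->2,3->2,4->2] -> levels [9 9 11 7 9]
Step 3: flows [0->3,2->1,2->3,2->4] -> levels [8 10 8 9 10]
  -> period-2 cycle: step 3 state = step 1 state; never stabilizes
  -> state at step 30: (30-1) mod 2 = 1, same as step 2 -> [9 9 11 7 9]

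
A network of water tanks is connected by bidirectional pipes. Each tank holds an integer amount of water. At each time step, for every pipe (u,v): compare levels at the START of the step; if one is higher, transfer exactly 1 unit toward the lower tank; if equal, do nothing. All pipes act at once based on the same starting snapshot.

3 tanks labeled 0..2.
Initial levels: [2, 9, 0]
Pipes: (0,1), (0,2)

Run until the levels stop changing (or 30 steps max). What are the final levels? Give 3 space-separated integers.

Answer: 3 4 4

Derivation:
Step 1: flows [1->0,0->2] -> levels [2 8 1]
Step 2: flows [1->0,0->2] -> levels [2 7 2]
Step 3: flows [1->0,0=2] -> levels [3 6 2]
Step 4: flows [1->0,0->2] -> levels [3 5 3]
Step 5: flows [1->0,0=2] -> levels [4 4 3]
Step 6: flows [0=1,0->2] -> levels [3 4 4]
Step 7: flows [1->0,2->0] -> levels [5 3 3]
Step 8: flows [0->1,0->2] -> levels [3 4 4]
  -> period-2 cycle: step 8 state = step 6 state; never stabilizes
  -> state at step 30: (30-6) mod 2 = 0, same as step 6 -> [3 4 4]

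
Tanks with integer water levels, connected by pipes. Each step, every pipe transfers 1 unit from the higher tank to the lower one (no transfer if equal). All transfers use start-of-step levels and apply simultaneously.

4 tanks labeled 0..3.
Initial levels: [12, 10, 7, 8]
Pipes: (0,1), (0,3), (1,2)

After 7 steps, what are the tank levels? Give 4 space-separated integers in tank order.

Step 1: flows [0->1,0->3,1->2] -> levels [10 10 8 9]
Step 2: flows [0=1,0->3,1->2] -> levels [9 9 9 10]
Step 3: flows [0=1,3->0,1=2] -> levels [10 9 9 9]
Step 4: flows [0->1,0->3,1=2] -> levels [8 10 9 10]
Step 5: flows [1->0,3->0,1->2] -> levels [10 8 10 9]
Step 6: flows [0->1,0->3,2->1] -> levels [8 10 9 10]
  -> period-2 cycle: step 6 state = step 4 state
  -> state at step 7: (7-4) mod 2 = 1, same as step 5 -> [10 8 10 9]

Answer: 10 8 10 9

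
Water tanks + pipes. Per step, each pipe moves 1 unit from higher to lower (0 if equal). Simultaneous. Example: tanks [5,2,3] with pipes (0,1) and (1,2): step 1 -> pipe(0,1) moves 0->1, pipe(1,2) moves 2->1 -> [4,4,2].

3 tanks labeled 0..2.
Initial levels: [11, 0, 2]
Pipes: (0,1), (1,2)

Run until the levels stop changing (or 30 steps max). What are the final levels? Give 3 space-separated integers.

Step 1: flows [0->1,2->1] -> levels [10 2 1]
Step 2: flows [0->1,1->2] -> levels [9 2 2]
Step 3: flows [0->1,1=2] -> levels [8 3 2]
Step 4: flows [0->1,1->2] -> levels [7 3 3]
Step 5: flows [0->1,1=2] -> levels [6 4 3]
Step 6: flows [0->1,1->2] -> levels [5 4 4]
Step 7: flows [0->1,1=2] -> levels [4 5 4]
Step 8: flows [1->0,1->2] -> levels [5 3 5]
Step 9: flows [0->1,2->1] -> levels [4 5 4]
  -> period-2 cycle: step 9 state = step 7 state; never stabilizes
  -> state at step 30: (30-7) mod 2 = 1, same as step 8 -> [5 3 5]

Answer: 5 3 5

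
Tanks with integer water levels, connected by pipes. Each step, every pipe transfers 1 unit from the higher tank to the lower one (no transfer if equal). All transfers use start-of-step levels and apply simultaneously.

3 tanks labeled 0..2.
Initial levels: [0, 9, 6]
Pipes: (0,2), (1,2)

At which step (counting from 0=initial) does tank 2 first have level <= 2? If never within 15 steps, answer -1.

Step 1: flows [2->0,1->2] -> levels [1 8 6]
Step 2: flows [2->0,1->2] -> levels [2 7 6]
Step 3: flows [2->0,1->2] -> levels [3 6 6]
Step 4: flows [2->0,1=2] -> levels [4 6 5]
Step 5: flows [2->0,1->2] -> levels [5 5 5]
Step 6: flows [0=2,1=2] -> levels [5 5 5]
  -> stable; tank 2 stays at 5 > 2
Tank 2 never reaches <=2 within 15 steps

Answer: -1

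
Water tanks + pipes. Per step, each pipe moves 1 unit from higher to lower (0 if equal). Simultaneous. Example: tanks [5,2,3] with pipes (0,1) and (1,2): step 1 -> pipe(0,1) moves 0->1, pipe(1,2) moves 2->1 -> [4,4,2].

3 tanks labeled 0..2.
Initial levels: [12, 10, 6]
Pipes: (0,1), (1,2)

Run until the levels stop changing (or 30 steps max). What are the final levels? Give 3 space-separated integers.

Answer: 9 10 9

Derivation:
Step 1: flows [0->1,1->2] -> levels [11 10 7]
Step 2: flows [0->1,1->2] -> levels [10 10 8]
Step 3: flows [0=1,1->2] -> levels [10 9 9]
Step 4: flows [0->1,1=2] -> levels [9 10 9]
Step 5: flows [1->0,1->2] -> levels [10 8 10]
Step 6: flows [0->1,2->1] -> levels [9 10 9]
  -> period-2 cycle: step 6 state = step 4 state; never stabilizes
  -> state at step 30: (30-4) mod 2 = 0, same as step 4 -> [9 10 9]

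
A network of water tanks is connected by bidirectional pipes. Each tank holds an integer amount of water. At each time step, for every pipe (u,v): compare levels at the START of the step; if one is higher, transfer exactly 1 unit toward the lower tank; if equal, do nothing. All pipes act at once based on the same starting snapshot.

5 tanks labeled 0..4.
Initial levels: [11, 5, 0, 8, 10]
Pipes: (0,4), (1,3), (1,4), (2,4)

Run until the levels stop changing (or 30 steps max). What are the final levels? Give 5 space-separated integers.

Answer: 7 8 7 7 5

Derivation:
Step 1: flows [0->4,3->1,4->1,4->2] -> levels [10 7 1 7 9]
Step 2: flows [0->4,1=3,4->1,4->2] -> levels [9 8 2 7 8]
Step 3: flows [0->4,1->3,1=4,4->2] -> levels [8 7 3 8 8]
Step 4: flows [0=4,3->1,4->1,4->2] -> levels [8 9 4 7 6]
Step 5: flows [0->4,1->3,1->4,4->2] -> levels [7 7 5 8 7]
Step 6: flows [0=4,3->1,1=4,4->2] -> levels [7 8 6 7 6]
Step 7: flows [0->4,1->3,1->4,2=4] -> levels [6 6 6 8 8]
Step 8: flows [4->0,3->1,4->1,4->2] -> levels [7 8 7 7 5]
Step 9: flows [0->4,1->3,1->4,2->4] -> levels [6 6 6 8 8]
  -> period-2 cycle: step 9 state = step 7 state; never stabilizes
  -> state at step 30: (30-7) mod 2 = 1, same as step 8 -> [7 8 7 7 5]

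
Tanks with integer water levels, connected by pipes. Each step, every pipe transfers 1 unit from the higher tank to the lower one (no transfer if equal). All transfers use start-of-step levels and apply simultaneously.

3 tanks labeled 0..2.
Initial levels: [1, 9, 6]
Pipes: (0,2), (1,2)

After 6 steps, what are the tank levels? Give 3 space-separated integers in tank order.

Answer: 6 6 4

Derivation:
Step 1: flows [2->0,1->2] -> levels [2 8 6]
Step 2: flows [2->0,1->2] -> levels [3 7 6]
Step 3: flows [2->0,1->2] -> levels [4 6 6]
Step 4: flows [2->0,1=2] -> levels [5 6 5]
Step 5: flows [0=2,1->2] -> levels [5 5 6]
Step 6: flows [2->0,2->1] -> levels [6 6 4]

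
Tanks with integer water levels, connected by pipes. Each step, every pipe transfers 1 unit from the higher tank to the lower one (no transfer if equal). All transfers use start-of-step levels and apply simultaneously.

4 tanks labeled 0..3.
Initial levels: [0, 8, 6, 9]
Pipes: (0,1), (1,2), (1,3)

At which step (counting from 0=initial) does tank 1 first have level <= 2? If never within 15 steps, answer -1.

Answer: -1

Derivation:
Step 1: flows [1->0,1->2,3->1] -> levels [1 7 7 8]
Step 2: flows [1->0,1=2,3->1] -> levels [2 7 7 7]
Step 3: flows [1->0,1=2,1=3] -> levels [3 6 7 7]
Step 4: flows [1->0,2->1,3->1] -> levels [4 7 6 6]
Step 5: flows [1->0,1->2,1->3] -> levels [5 4 7 7]
Step 6: flows [0->1,2->1,3->1] -> levels [4 7 6 6]
  -> period-2 cycle (repeats step 4); tank 1 never drops to <=2
Tank 1 never reaches <=2 within 15 steps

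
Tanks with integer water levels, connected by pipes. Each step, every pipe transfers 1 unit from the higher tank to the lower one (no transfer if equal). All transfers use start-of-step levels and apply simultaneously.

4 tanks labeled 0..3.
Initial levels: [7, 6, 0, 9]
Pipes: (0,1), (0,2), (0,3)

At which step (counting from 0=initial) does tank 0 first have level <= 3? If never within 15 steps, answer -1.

Step 1: flows [0->1,0->2,3->0] -> levels [6 7 1 8]
Step 2: flows [1->0,0->2,3->0] -> levels [7 6 2 7]
Step 3: flows [0->1,0->2,0=3] -> levels [5 7 3 7]
Step 4: flows [1->0,0->2,3->0] -> levels [6 6 4 6]
Step 5: flows [0=1,0->2,0=3] -> levels [5 6 5 6]
Step 6: flows [1->0,0=2,3->0] -> levels [7 5 5 5]
Step 7: flows [0->1,0->2,0->3] -> levels [4 6 6 6]
Step 8: flows [1->0,2->0,3->0] -> levels [7 5 5 5]
  -> period-2 cycle (repeats step 6); tank 0 never drops to <=3
Tank 0 never reaches <=3 within 15 steps

Answer: -1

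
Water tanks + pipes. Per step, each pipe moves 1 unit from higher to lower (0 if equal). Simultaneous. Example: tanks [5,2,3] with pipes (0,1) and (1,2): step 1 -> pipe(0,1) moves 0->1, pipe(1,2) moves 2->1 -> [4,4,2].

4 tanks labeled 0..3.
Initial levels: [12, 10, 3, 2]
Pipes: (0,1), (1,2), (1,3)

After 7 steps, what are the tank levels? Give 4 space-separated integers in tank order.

Answer: 7 8 6 6

Derivation:
Step 1: flows [0->1,1->2,1->3] -> levels [11 9 4 3]
Step 2: flows [0->1,1->2,1->3] -> levels [10 8 5 4]
Step 3: flows [0->1,1->2,1->3] -> levels [9 7 6 5]
Step 4: flows [0->1,1->2,1->3] -> levels [8 6 7 6]
Step 5: flows [0->1,2->1,1=3] -> levels [7 8 6 6]
Step 6: flows [1->0,1->2,1->3] -> levels [8 5 7 7]
Step 7: flows [0->1,2->1,3->1] -> levels [7 8 6 6]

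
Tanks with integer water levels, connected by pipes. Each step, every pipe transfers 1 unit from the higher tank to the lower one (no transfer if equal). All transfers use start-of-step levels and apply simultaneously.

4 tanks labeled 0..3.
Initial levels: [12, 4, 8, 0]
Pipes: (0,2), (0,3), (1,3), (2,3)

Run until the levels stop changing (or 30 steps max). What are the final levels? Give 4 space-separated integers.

Step 1: flows [0->2,0->3,1->3,2->3] -> levels [10 3 8 3]
Step 2: flows [0->2,0->3,1=3,2->3] -> levels [8 3 8 5]
Step 3: flows [0=2,0->3,3->1,2->3] -> levels [7 4 7 6]
Step 4: flows [0=2,0->3,3->1,2->3] -> levels [6 5 6 7]
Step 5: flows [0=2,3->0,3->1,3->2] -> levels [7 6 7 4]
Step 6: flows [0=2,0->3,1->3,2->3] -> levels [6 5 6 7]
  -> period-2 cycle: step 6 state = step 4 state; never stabilizes
  -> state at step 30: (30-4) mod 2 = 0, same as step 4 -> [6 5 6 7]

Answer: 6 5 6 7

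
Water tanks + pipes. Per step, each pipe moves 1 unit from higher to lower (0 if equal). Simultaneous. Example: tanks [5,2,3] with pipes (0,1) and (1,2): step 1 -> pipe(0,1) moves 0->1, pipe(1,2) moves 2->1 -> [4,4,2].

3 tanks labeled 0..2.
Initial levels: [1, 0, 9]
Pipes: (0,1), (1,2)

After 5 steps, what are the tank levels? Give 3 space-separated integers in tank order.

Step 1: flows [0->1,2->1] -> levels [0 2 8]
Step 2: flows [1->0,2->1] -> levels [1 2 7]
Step 3: flows [1->0,2->1] -> levels [2 2 6]
Step 4: flows [0=1,2->1] -> levels [2 3 5]
Step 5: flows [1->0,2->1] -> levels [3 3 4]

Answer: 3 3 4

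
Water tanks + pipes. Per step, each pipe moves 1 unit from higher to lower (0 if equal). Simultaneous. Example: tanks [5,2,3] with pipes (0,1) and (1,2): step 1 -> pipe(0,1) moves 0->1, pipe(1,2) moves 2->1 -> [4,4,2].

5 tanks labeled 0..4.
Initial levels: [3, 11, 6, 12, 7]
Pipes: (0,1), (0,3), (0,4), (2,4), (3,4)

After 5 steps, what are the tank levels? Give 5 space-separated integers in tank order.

Answer: 9 8 8 8 6

Derivation:
Step 1: flows [1->0,3->0,4->0,4->2,3->4] -> levels [6 10 7 10 6]
Step 2: flows [1->0,3->0,0=4,2->4,3->4] -> levels [8 9 6 8 8]
Step 3: flows [1->0,0=3,0=4,4->2,3=4] -> levels [9 8 7 8 7]
Step 4: flows [0->1,0->3,0->4,2=4,3->4] -> levels [6 9 7 8 9]
Step 5: flows [1->0,3->0,4->0,4->2,4->3] -> levels [9 8 8 8 6]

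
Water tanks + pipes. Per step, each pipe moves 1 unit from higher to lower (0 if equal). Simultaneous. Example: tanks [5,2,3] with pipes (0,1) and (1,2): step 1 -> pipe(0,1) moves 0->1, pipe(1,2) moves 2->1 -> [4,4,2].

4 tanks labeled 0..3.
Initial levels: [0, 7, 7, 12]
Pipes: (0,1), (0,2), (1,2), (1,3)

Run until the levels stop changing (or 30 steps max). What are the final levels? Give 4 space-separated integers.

Answer: 7 5 7 7

Derivation:
Step 1: flows [1->0,2->0,1=2,3->1] -> levels [2 7 6 11]
Step 2: flows [1->0,2->0,1->2,3->1] -> levels [4 6 6 10]
Step 3: flows [1->0,2->0,1=2,3->1] -> levels [6 6 5 9]
Step 4: flows [0=1,0->2,1->2,3->1] -> levels [5 6 7 8]
Step 5: flows [1->0,2->0,2->1,3->1] -> levels [7 7 5 7]
Step 6: flows [0=1,0->2,1->2,1=3] -> levels [6 6 7 7]
Step 7: flows [0=1,2->0,2->1,3->1] -> levels [7 8 5 6]
Step 8: flows [1->0,0->2,1->2,1->3] -> levels [7 5 7 7]
Step 9: flows [0->1,0=2,2->1,3->1] -> levels [6 8 6 6]
Step 10: flows [1->0,0=2,1->2,1->3] -> levels [7 5 7 7]
  -> period-2 cycle: step 10 state = step 8 state; never stabilizes
  -> state at step 30: (30-8) mod 2 = 0, same as step 8 -> [7 5 7 7]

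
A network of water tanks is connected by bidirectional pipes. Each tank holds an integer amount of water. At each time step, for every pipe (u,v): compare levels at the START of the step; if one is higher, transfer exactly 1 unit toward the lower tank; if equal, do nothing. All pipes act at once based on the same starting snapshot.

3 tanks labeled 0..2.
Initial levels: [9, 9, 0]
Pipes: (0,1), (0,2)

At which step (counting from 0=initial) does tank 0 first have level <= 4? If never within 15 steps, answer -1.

Step 1: flows [0=1,0->2] -> levels [8 9 1]
Step 2: flows [1->0,0->2] -> levels [8 8 2]
Step 3: flows [0=1,0->2] -> levels [7 8 3]
Step 4: flows [1->0,0->2] -> levels [7 7 4]
Step 5: flows [0=1,0->2] -> levels [6 7 5]
Step 6: flows [1->0,0->2] -> levels [6 6 6]
Step 7: flows [0=1,0=2] -> levels [6 6 6]
  -> stable; tank 0 stays at 6 > 4
Tank 0 never reaches <=4 within 15 steps

Answer: -1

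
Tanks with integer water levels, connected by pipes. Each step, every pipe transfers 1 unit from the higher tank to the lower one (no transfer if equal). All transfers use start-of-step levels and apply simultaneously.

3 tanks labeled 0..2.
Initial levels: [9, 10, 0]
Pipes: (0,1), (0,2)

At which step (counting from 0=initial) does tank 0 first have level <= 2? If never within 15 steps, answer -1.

Answer: -1

Derivation:
Step 1: flows [1->0,0->2] -> levels [9 9 1]
Step 2: flows [0=1,0->2] -> levels [8 9 2]
Step 3: flows [1->0,0->2] -> levels [8 8 3]
Step 4: flows [0=1,0->2] -> levels [7 8 4]
Step 5: flows [1->0,0->2] -> levels [7 7 5]
Step 6: flows [0=1,0->2] -> levels [6 7 6]
Step 7: flows [1->0,0=2] -> levels [7 6 6]
Step 8: flows [0->1,0->2] -> levels [5 7 7]
Step 9: flows [1->0,2->0] -> levels [7 6 6]
  -> period-2 cycle (repeats step 7); tank 0 never drops to <=2
Tank 0 never reaches <=2 within 15 steps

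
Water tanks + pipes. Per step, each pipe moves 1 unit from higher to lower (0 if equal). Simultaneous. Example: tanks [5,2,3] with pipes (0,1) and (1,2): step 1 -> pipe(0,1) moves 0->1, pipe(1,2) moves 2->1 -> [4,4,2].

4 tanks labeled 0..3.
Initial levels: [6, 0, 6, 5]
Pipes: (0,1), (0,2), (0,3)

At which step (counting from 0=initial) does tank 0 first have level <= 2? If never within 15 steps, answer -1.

Answer: 5

Derivation:
Step 1: flows [0->1,0=2,0->3] -> levels [4 1 6 6]
Step 2: flows [0->1,2->0,3->0] -> levels [5 2 5 5]
Step 3: flows [0->1,0=2,0=3] -> levels [4 3 5 5]
Step 4: flows [0->1,2->0,3->0] -> levels [5 4 4 4]
Step 5: flows [0->1,0->2,0->3] -> levels [2 5 5 5]
Tank 0 first reaches <=2 at step 5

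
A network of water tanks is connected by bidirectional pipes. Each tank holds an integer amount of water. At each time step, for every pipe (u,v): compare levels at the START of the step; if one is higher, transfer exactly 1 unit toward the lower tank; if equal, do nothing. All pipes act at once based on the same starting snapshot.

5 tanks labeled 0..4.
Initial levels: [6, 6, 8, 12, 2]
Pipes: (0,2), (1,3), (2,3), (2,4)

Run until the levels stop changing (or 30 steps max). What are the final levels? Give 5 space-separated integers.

Step 1: flows [2->0,3->1,3->2,2->4] -> levels [7 7 7 10 3]
Step 2: flows [0=2,3->1,3->2,2->4] -> levels [7 8 7 8 4]
Step 3: flows [0=2,1=3,3->2,2->4] -> levels [7 8 7 7 5]
Step 4: flows [0=2,1->3,2=3,2->4] -> levels [7 7 6 8 6]
Step 5: flows [0->2,3->1,3->2,2=4] -> levels [6 8 8 6 6]
Step 6: flows [2->0,1->3,2->3,2->4] -> levels [7 7 5 8 7]
Step 7: flows [0->2,3->1,3->2,4->2] -> levels [6 8 8 6 6]
  -> period-2 cycle: step 7 state = step 5 state; never stabilizes
  -> state at step 30: (30-5) mod 2 = 1, same as step 6 -> [7 7 5 8 7]

Answer: 7 7 5 8 7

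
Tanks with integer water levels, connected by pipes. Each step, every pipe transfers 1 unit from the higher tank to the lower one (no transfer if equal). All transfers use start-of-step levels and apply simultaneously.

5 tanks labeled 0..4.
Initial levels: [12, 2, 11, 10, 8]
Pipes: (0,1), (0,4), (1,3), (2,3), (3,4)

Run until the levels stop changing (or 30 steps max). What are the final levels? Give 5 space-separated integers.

Answer: 9 7 9 10 8

Derivation:
Step 1: flows [0->1,0->4,3->1,2->3,3->4] -> levels [10 4 10 9 10]
Step 2: flows [0->1,0=4,3->1,2->3,4->3] -> levels [9 6 9 10 9]
Step 3: flows [0->1,0=4,3->1,3->2,3->4] -> levels [8 8 10 7 10]
Step 4: flows [0=1,4->0,1->3,2->3,4->3] -> levels [9 7 9 10 8]
Step 5: flows [0->1,0->4,3->1,3->2,3->4] -> levels [7 9 10 7 10]
Step 6: flows [1->0,4->0,1->3,2->3,4->3] -> levels [9 7 9 10 8]
  -> period-2 cycle: step 6 state = step 4 state; never stabilizes
  -> state at step 30: (30-4) mod 2 = 0, same as step 4 -> [9 7 9 10 8]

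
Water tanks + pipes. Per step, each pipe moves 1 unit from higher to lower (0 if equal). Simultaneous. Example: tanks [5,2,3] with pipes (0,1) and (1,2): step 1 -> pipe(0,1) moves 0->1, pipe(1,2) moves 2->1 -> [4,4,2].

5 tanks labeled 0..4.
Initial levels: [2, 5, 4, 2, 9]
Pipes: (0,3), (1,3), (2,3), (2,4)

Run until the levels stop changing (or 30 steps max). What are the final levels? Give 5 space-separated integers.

Step 1: flows [0=3,1->3,2->3,4->2] -> levels [2 4 4 4 8]
Step 2: flows [3->0,1=3,2=3,4->2] -> levels [3 4 5 3 7]
Step 3: flows [0=3,1->3,2->3,4->2] -> levels [3 3 5 5 6]
Step 4: flows [3->0,3->1,2=3,4->2] -> levels [4 4 6 3 5]
Step 5: flows [0->3,1->3,2->3,2->4] -> levels [3 3 4 6 6]
Step 6: flows [3->0,3->1,3->2,4->2] -> levels [4 4 6 3 5]
  -> period-2 cycle: step 6 state = step 4 state; never stabilizes
  -> state at step 30: (30-4) mod 2 = 0, same as step 4 -> [4 4 6 3 5]

Answer: 4 4 6 3 5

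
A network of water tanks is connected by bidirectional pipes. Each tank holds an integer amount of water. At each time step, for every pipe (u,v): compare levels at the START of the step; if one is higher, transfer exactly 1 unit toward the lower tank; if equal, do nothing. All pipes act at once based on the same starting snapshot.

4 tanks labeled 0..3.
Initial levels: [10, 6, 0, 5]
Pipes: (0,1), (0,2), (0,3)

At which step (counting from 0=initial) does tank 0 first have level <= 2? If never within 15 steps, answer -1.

Step 1: flows [0->1,0->2,0->3] -> levels [7 7 1 6]
Step 2: flows [0=1,0->2,0->3] -> levels [5 7 2 7]
Step 3: flows [1->0,0->2,3->0] -> levels [6 6 3 6]
Step 4: flows [0=1,0->2,0=3] -> levels [5 6 4 6]
Step 5: flows [1->0,0->2,3->0] -> levels [6 5 5 5]
Step 6: flows [0->1,0->2,0->3] -> levels [3 6 6 6]
Step 7: flows [1->0,2->0,3->0] -> levels [6 5 5 5]
  -> period-2 cycle (repeats step 5); tank 0 never drops to <=2
Tank 0 never reaches <=2 within 15 steps

Answer: -1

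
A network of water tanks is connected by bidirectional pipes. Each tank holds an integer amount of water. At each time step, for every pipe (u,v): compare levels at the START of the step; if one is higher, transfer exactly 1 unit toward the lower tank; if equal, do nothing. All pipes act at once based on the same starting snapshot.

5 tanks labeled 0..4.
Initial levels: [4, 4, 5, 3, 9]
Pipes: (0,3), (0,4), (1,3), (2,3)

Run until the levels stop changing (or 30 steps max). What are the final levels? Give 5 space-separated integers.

Step 1: flows [0->3,4->0,1->3,2->3] -> levels [4 3 4 6 8]
Step 2: flows [3->0,4->0,3->1,3->2] -> levels [6 4 5 3 7]
Step 3: flows [0->3,4->0,1->3,2->3] -> levels [6 3 4 6 6]
Step 4: flows [0=3,0=4,3->1,3->2] -> levels [6 4 5 4 6]
Step 5: flows [0->3,0=4,1=3,2->3] -> levels [5 4 4 6 6]
Step 6: flows [3->0,4->0,3->1,3->2] -> levels [7 5 5 3 5]
Step 7: flows [0->3,0->4,1->3,2->3] -> levels [5 4 4 6 6]
  -> period-2 cycle: step 7 state = step 5 state; never stabilizes
  -> state at step 30: (30-5) mod 2 = 1, same as step 6 -> [7 5 5 3 5]

Answer: 7 5 5 3 5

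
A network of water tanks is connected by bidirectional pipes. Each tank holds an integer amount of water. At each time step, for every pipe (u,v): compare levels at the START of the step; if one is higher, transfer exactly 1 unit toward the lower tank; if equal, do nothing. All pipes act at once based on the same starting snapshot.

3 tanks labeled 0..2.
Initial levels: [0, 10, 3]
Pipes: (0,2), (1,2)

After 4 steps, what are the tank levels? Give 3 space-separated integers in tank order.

Step 1: flows [2->0,1->2] -> levels [1 9 3]
Step 2: flows [2->0,1->2] -> levels [2 8 3]
Step 3: flows [2->0,1->2] -> levels [3 7 3]
Step 4: flows [0=2,1->2] -> levels [3 6 4]

Answer: 3 6 4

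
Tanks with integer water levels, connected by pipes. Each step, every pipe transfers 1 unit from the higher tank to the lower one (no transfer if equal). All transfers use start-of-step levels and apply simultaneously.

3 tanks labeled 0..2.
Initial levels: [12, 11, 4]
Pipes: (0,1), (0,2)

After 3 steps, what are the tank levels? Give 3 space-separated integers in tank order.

Answer: 10 10 7

Derivation:
Step 1: flows [0->1,0->2] -> levels [10 12 5]
Step 2: flows [1->0,0->2] -> levels [10 11 6]
Step 3: flows [1->0,0->2] -> levels [10 10 7]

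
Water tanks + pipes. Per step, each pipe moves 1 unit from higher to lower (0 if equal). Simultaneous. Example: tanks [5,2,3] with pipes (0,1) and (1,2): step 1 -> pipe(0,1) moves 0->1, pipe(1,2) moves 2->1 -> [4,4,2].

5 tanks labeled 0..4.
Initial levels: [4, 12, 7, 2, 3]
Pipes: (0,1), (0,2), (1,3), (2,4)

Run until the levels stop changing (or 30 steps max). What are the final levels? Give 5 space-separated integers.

Step 1: flows [1->0,2->0,1->3,2->4] -> levels [6 10 5 3 4]
Step 2: flows [1->0,0->2,1->3,2->4] -> levels [6 8 5 4 5]
Step 3: flows [1->0,0->2,1->3,2=4] -> levels [6 6 6 5 5]
Step 4: flows [0=1,0=2,1->3,2->4] -> levels [6 5 5 6 6]
Step 5: flows [0->1,0->2,3->1,4->2] -> levels [4 7 7 5 5]
Step 6: flows [1->0,2->0,1->3,2->4] -> levels [6 5 5 6 6]
  -> period-2 cycle: step 6 state = step 4 state; never stabilizes
  -> state at step 30: (30-4) mod 2 = 0, same as step 4 -> [6 5 5 6 6]

Answer: 6 5 5 6 6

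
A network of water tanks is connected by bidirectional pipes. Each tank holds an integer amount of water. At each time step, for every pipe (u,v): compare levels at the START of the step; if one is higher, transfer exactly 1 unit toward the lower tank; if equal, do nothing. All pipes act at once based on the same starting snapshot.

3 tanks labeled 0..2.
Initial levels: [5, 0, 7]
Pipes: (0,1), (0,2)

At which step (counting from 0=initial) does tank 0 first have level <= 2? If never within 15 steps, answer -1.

Step 1: flows [0->1,2->0] -> levels [5 1 6]
Step 2: flows [0->1,2->0] -> levels [5 2 5]
Step 3: flows [0->1,0=2] -> levels [4 3 5]
Step 4: flows [0->1,2->0] -> levels [4 4 4]
Step 5: flows [0=1,0=2] -> levels [4 4 4]
  -> stable; tank 0 stays at 4 > 2
Tank 0 never reaches <=2 within 15 steps

Answer: -1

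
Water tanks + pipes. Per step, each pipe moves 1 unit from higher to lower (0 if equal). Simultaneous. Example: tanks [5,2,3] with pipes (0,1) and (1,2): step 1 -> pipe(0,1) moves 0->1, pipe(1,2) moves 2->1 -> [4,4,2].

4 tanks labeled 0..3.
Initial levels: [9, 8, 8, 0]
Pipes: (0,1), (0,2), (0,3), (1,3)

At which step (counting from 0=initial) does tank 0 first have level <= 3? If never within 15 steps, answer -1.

Step 1: flows [0->1,0->2,0->3,1->3] -> levels [6 8 9 2]
Step 2: flows [1->0,2->0,0->3,1->3] -> levels [7 6 8 4]
Step 3: flows [0->1,2->0,0->3,1->3] -> levels [6 6 7 6]
Step 4: flows [0=1,2->0,0=3,1=3] -> levels [7 6 6 6]
Step 5: flows [0->1,0->2,0->3,1=3] -> levels [4 7 7 7]
Step 6: flows [1->0,2->0,3->0,1=3] -> levels [7 6 6 6]
  -> period-2 cycle (repeats step 4); tank 0 never drops to <=3
Tank 0 never reaches <=3 within 15 steps

Answer: -1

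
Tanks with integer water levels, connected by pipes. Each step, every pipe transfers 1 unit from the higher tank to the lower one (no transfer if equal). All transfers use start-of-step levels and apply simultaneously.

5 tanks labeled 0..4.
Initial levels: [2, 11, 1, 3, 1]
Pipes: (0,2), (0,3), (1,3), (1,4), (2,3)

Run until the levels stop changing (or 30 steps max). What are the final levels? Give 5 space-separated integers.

Answer: 3 3 3 4 5

Derivation:
Step 1: flows [0->2,3->0,1->3,1->4,3->2] -> levels [2 9 3 2 2]
Step 2: flows [2->0,0=3,1->3,1->4,2->3] -> levels [3 7 1 4 3]
Step 3: flows [0->2,3->0,1->3,1->4,3->2] -> levels [3 5 3 3 4]
Step 4: flows [0=2,0=3,1->3,1->4,2=3] -> levels [3 3 3 4 5]
Step 5: flows [0=2,3->0,3->1,4->1,3->2] -> levels [4 5 4 1 4]
Step 6: flows [0=2,0->3,1->3,1->4,2->3] -> levels [3 3 3 4 5]
  -> period-2 cycle: step 6 state = step 4 state; never stabilizes
  -> state at step 30: (30-4) mod 2 = 0, same as step 4 -> [3 3 3 4 5]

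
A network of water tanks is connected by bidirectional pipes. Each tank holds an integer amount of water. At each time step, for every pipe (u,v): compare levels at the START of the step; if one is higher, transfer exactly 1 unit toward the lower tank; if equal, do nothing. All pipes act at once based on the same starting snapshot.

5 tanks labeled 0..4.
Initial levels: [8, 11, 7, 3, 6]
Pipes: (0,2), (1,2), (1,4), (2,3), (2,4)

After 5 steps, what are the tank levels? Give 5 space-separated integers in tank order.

Answer: 8 8 5 6 8

Derivation:
Step 1: flows [0->2,1->2,1->4,2->3,2->4] -> levels [7 9 7 4 8]
Step 2: flows [0=2,1->2,1->4,2->3,4->2] -> levels [7 7 8 5 8]
Step 3: flows [2->0,2->1,4->1,2->3,2=4] -> levels [8 9 5 6 7]
Step 4: flows [0->2,1->2,1->4,3->2,4->2] -> levels [7 7 9 5 7]
Step 5: flows [2->0,2->1,1=4,2->3,2->4] -> levels [8 8 5 6 8]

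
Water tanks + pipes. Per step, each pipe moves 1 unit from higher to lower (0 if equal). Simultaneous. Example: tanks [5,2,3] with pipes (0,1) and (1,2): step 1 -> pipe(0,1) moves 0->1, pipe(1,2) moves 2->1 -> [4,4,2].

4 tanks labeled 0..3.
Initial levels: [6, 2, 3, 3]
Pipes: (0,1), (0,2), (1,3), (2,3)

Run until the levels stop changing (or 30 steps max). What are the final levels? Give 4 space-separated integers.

Step 1: flows [0->1,0->2,3->1,2=3] -> levels [4 4 4 2]
Step 2: flows [0=1,0=2,1->3,2->3] -> levels [4 3 3 4]
Step 3: flows [0->1,0->2,3->1,3->2] -> levels [2 5 5 2]
Step 4: flows [1->0,2->0,1->3,2->3] -> levels [4 3 3 4]
  -> period-2 cycle: step 4 state = step 2 state; never stabilizes
  -> state at step 30: (30-2) mod 2 = 0, same as step 2 -> [4 3 3 4]

Answer: 4 3 3 4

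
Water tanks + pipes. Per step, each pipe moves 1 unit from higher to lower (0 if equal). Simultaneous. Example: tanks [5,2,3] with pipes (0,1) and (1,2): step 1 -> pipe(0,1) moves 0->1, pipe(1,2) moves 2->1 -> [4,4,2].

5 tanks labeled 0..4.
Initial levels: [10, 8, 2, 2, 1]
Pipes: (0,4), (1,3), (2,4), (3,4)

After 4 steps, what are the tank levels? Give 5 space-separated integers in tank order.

Answer: 6 4 4 5 4

Derivation:
Step 1: flows [0->4,1->3,2->4,3->4] -> levels [9 7 1 2 4]
Step 2: flows [0->4,1->3,4->2,4->3] -> levels [8 6 2 4 3]
Step 3: flows [0->4,1->3,4->2,3->4] -> levels [7 5 3 4 4]
Step 4: flows [0->4,1->3,4->2,3=4] -> levels [6 4 4 5 4]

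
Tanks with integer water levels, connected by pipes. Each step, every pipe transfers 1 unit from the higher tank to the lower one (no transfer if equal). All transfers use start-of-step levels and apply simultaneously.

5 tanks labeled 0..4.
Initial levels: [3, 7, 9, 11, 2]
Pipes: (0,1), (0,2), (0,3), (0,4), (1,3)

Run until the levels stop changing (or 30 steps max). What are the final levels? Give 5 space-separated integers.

Step 1: flows [1->0,2->0,3->0,0->4,3->1] -> levels [5 7 8 9 3]
Step 2: flows [1->0,2->0,3->0,0->4,3->1] -> levels [7 7 7 7 4]
Step 3: flows [0=1,0=2,0=3,0->4,1=3] -> levels [6 7 7 7 5]
Step 4: flows [1->0,2->0,3->0,0->4,1=3] -> levels [8 6 6 6 6]
Step 5: flows [0->1,0->2,0->3,0->4,1=3] -> levels [4 7 7 7 7]
Step 6: flows [1->0,2->0,3->0,4->0,1=3] -> levels [8 6 6 6 6]
  -> period-2 cycle: step 6 state = step 4 state; never stabilizes
  -> state at step 30: (30-4) mod 2 = 0, same as step 4 -> [8 6 6 6 6]

Answer: 8 6 6 6 6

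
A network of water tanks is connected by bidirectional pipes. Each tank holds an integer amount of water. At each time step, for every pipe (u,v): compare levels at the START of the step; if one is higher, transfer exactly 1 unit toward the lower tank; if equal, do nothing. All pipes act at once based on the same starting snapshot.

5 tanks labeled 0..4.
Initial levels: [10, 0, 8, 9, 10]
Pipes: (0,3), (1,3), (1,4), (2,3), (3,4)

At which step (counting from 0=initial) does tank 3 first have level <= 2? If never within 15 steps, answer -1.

Answer: -1

Derivation:
Step 1: flows [0->3,3->1,4->1,3->2,4->3] -> levels [9 2 9 9 8]
Step 2: flows [0=3,3->1,4->1,2=3,3->4] -> levels [9 4 9 7 8]
Step 3: flows [0->3,3->1,4->1,2->3,4->3] -> levels [8 6 8 9 6]
Step 4: flows [3->0,3->1,1=4,3->2,3->4] -> levels [9 7 9 5 7]
Step 5: flows [0->3,1->3,1=4,2->3,4->3] -> levels [8 6 8 9 6]
  -> period-2 cycle (repeats step 3); tank 3 never drops to <=2
Tank 3 never reaches <=2 within 15 steps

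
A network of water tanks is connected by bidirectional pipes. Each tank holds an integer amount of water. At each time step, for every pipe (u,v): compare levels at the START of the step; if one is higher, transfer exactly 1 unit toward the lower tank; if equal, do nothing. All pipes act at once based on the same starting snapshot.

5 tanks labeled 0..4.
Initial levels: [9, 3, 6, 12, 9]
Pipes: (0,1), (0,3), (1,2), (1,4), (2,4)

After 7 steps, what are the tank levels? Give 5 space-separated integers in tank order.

Step 1: flows [0->1,3->0,2->1,4->1,4->2] -> levels [9 6 6 11 7]
Step 2: flows [0->1,3->0,1=2,4->1,4->2] -> levels [9 8 7 10 5]
Step 3: flows [0->1,3->0,1->2,1->4,2->4] -> levels [9 7 7 9 7]
Step 4: flows [0->1,0=3,1=2,1=4,2=4] -> levels [8 8 7 9 7]
Step 5: flows [0=1,3->0,1->2,1->4,2=4] -> levels [9 6 8 8 8]
Step 6: flows [0->1,0->3,2->1,4->1,2=4] -> levels [7 9 7 9 7]
Step 7: flows [1->0,3->0,1->2,1->4,2=4] -> levels [9 6 8 8 8]

Answer: 9 6 8 8 8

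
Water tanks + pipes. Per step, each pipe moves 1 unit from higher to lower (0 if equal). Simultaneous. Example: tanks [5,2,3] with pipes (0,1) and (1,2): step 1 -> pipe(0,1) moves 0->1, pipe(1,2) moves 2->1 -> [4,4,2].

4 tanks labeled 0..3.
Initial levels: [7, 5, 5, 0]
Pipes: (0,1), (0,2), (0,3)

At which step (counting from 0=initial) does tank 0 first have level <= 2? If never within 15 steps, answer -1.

Answer: 5

Derivation:
Step 1: flows [0->1,0->2,0->3] -> levels [4 6 6 1]
Step 2: flows [1->0,2->0,0->3] -> levels [5 5 5 2]
Step 3: flows [0=1,0=2,0->3] -> levels [4 5 5 3]
Step 4: flows [1->0,2->0,0->3] -> levels [5 4 4 4]
Step 5: flows [0->1,0->2,0->3] -> levels [2 5 5 5]
Tank 0 first reaches <=2 at step 5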